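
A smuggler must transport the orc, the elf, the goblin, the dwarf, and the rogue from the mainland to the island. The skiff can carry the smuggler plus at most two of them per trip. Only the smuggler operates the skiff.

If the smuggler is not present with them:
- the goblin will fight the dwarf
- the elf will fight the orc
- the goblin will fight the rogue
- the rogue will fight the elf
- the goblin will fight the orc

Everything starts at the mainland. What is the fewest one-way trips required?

Counting alone: the smuggler can take at most 2 across per trip to the island, so moving all 5 needs at least 3 loaded trips out, with a return between consecutive ones — at least 5 crossings.
The safety rule pushes this higher. Following every safe sequence of crossings, the most of the 5 that can be at the island as the skiff arrives there on crossing 5 is 4 — never all 5.
So no plan with fewer than 7 crossings exists, and this one achieves 7:
1. Smuggler goes to the island with the elf and the goblin.
2. Smuggler goes back to the mainland alone.
3. Smuggler goes to the island with the orc.
4. Smuggler goes back to the mainland with the elf and the goblin.
5. Smuggler goes to the island with the dwarf and the rogue.
6. Smuggler goes back to the mainland alone.
7. Smuggler goes to the island with the elf and the goblin.

7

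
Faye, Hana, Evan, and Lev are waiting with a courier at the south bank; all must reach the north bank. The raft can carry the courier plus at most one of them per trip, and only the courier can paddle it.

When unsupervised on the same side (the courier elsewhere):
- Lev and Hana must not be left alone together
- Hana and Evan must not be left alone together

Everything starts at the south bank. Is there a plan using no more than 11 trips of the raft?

Yes — this plan uses 9 crossings (≤ 11):
1. Courier goes to the north bank with Hana.  [the south bank: Evan, Faye, Lev | the north bank: Hana]
2. Courier goes back to the south bank alone.  [the south bank: Evan, Faye, Lev | the north bank: Hana]
3. Courier goes to the north bank with Faye.  [the south bank: Evan, Lev | the north bank: Faye, Hana]
4. Courier goes back to the south bank alone.  [the south bank: Evan, Lev | the north bank: Faye, Hana]
5. Courier goes to the north bank with Evan.  [the south bank: Lev | the north bank: Evan, Faye, Hana]
6. Courier goes back to the south bank with Hana.  [the south bank: Hana, Lev | the north bank: Evan, Faye]
7. Courier goes to the north bank with Lev.  [the south bank: Hana | the north bank: Evan, Faye, Lev]
8. Courier goes back to the south bank alone.  [the south bank: Hana | the north bank: Evan, Faye, Lev]
9. Courier goes to the north bank with Hana.  [the south bank: — | the north bank: Evan, Faye, Hana, Lev]

Yes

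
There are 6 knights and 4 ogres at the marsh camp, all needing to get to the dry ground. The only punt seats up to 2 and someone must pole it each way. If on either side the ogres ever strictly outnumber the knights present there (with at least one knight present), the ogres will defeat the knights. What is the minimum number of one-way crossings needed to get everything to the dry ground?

17

Counting alone: each trip to the dry ground takes at most 2 across and each return brings at least 1 back, so after t trips out (and t−1 returns) at most 2t − (t−1) of the 10 are across; that first reaches 10 at t = 9, so at least 17 crossings are needed.
The plan below uses exactly 17 crossings, so it is optimal:
1. 2 ogres → the dry ground.  (the marsh camp: 6K 2O; the dry ground: 0K 2O)
2. 1 ogre ← the marsh camp.  (the marsh camp: 6K 3O; the dry ground: 0K 1O)
3. 2 ogres → the dry ground.  (the marsh camp: 6K 1O; the dry ground: 0K 3O)
4. 1 ogre ← the marsh camp.  (the marsh camp: 6K 2O; the dry ground: 0K 2O)
5. 2 knights → the dry ground.  (the marsh camp: 4K 2O; the dry ground: 2K 2O)
6. 1 ogre ← the marsh camp.  (the marsh camp: 4K 3O; the dry ground: 2K 1O)
7. 1 knight and 1 ogre → the dry ground.  (the marsh camp: 3K 2O; the dry ground: 3K 2O)
8. 1 ogre ← the marsh camp.  (the marsh camp: 3K 3O; the dry ground: 3K 1O)
9. 2 ogres → the dry ground.  (the marsh camp: 3K 1O; the dry ground: 3K 3O)
10. 1 ogre ← the marsh camp.  (the marsh camp: 3K 2O; the dry ground: 3K 2O)
11. 1 knight and 1 ogre → the dry ground.  (the marsh camp: 2K 1O; the dry ground: 4K 3O)
12. 1 ogre ← the marsh camp.  (the marsh camp: 2K 2O; the dry ground: 4K 2O)
13. 2 ogres → the dry ground.  (the marsh camp: 2K 0O; the dry ground: 4K 4O)
14. 1 ogre ← the marsh camp.  (the marsh camp: 2K 1O; the dry ground: 4K 3O)
15. 1 knight and 1 ogre → the dry ground.  (the marsh camp: 1K 0O; the dry ground: 5K 4O)
16. 1 ogre ← the marsh camp.  (the marsh camp: 1K 1O; the dry ground: 5K 3O)
17. 1 knight and 1 ogre → the dry ground.  (the marsh camp: 0K 0O; the dry ground: 6K 4O)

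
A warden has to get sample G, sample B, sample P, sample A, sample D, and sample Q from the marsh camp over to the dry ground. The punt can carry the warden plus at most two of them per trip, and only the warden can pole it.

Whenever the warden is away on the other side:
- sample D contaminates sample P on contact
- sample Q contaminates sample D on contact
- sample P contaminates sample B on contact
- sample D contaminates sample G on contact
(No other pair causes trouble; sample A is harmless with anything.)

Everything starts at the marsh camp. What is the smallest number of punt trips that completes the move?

7

Counting alone: the warden can take at most 2 across per trip to the dry ground, so moving all 6 needs at least 3 loaded trips out, with a return between consecutive ones — at least 5 crossings.
The safety rule pushes this higher. Following every safe sequence of crossings, the most of the 6 that can be at the dry ground as the punt arrives there on crossing 5 is 5 — never all 6.
So no plan with fewer than 7 crossings exists, and this one achieves 7:
1. Warden goes to the dry ground with sample B and sample D.  [the marsh camp: sample A, sample G, sample P, sample Q | the dry ground: sample B, sample D]
2. Warden goes back to the marsh camp alone.  [the marsh camp: sample A, sample G, sample P, sample Q | the dry ground: sample B, sample D]
3. Warden goes to the dry ground with sample A.  [the marsh camp: sample G, sample P, sample Q | the dry ground: sample A, sample B, sample D]
4. Warden goes back to the marsh camp alone.  [the marsh camp: sample G, sample P, sample Q | the dry ground: sample A, sample B, sample D]
5. Warden goes to the dry ground with sample G and sample Q.  [the marsh camp: sample P | the dry ground: sample A, sample B, sample D, sample G, sample Q]
6. Warden goes back to the marsh camp with sample D.  [the marsh camp: sample D, sample P | the dry ground: sample A, sample B, sample G, sample Q]
7. Warden goes to the dry ground with sample D and sample P.  [the marsh camp: — | the dry ground: sample A, sample B, sample D, sample G, sample P, sample Q]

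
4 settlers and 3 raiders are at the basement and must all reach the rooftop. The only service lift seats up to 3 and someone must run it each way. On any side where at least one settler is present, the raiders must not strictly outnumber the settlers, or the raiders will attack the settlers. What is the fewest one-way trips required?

5

Counting alone: each trip to the rooftop takes at most 3 across and each return brings at least 1 back, so after t trips out (and t−1 returns) at most 3t − (t−1) of the 7 are across; that first reaches 7 at t = 3, so at least 5 crossings are needed.
The plan below uses exactly 5 crossings, so it is optimal:
1. 3 raiders → the rooftop.  (the basement: 4S 0R; the rooftop: 0S 3R)
2. 1 raider ← the basement.  (the basement: 4S 1R; the rooftop: 0S 2R)
3. 3 settlers → the rooftop.  (the basement: 1S 1R; the rooftop: 3S 2R)
4. 1 settler ← the basement.  (the basement: 2S 1R; the rooftop: 2S 2R)
5. 2 settlers and 1 raider → the rooftop.  (the basement: 0S 0R; the rooftop: 4S 3R)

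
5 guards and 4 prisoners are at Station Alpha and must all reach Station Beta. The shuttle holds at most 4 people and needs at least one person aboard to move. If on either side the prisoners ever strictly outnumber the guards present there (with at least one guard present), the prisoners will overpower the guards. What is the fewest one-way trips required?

5

Counting alone: each trip to Station Beta takes at most 4 across and each return brings at least 1 back, so after t trips out (and t−1 returns) at most 4t − (t−1) of the 9 are across; that first reaches 9 at t = 3, so at least 5 crossings are needed.
The plan below uses exactly 5 crossings, so it is optimal:
1. 3 prisoners → Station Beta.  (Station Alpha: 5G 1P; Station Beta: 0G 3P)
2. 1 prisoner ← Station Alpha.  (Station Alpha: 5G 2P; Station Beta: 0G 2P)
3. 3 guards and 1 prisoner → Station Beta.  (Station Alpha: 2G 1P; Station Beta: 3G 3P)
4. 1 prisoner ← Station Alpha.  (Station Alpha: 2G 2P; Station Beta: 3G 2P)
5. 2 guards and 2 prisoners → Station Beta.  (Station Alpha: 0G 0P; Station Beta: 5G 4P)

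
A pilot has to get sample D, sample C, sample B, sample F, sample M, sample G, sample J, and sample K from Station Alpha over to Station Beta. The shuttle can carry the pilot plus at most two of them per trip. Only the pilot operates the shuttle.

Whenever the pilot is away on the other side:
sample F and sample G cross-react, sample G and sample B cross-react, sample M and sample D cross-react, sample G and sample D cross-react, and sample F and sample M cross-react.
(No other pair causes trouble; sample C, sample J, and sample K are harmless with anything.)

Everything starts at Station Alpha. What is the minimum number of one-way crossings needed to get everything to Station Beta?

Counting alone: the pilot can take at most 2 across per trip to Station Beta, so moving all 8 needs at least 4 loaded trips out, with a return between consecutive ones — at least 7 crossings.
The safety rule pushes this higher. Following every safe sequence of crossings, the most of the 8 that can be at Station Beta as the shuttle arrives there on crossing 7 is 7 — never all 8.
So no plan with fewer than 9 crossings exists, and this one achieves 9:
1. Pilot goes to Station Beta with sample G and sample M.  [Station Alpha: sample B, sample C, sample D, sample F, sample J, sample K | Station Beta: sample G, sample M]
2. Pilot goes back to Station Alpha alone.  [Station Alpha: sample B, sample C, sample D, sample F, sample J, sample K | Station Beta: sample G, sample M]
3. Pilot goes to Station Beta with sample C and sample D.  [Station Alpha: sample B, sample F, sample J, sample K | Station Beta: sample C, sample D, sample G, sample M]
4. Pilot goes back to Station Alpha with sample G and sample M.  [Station Alpha: sample B, sample F, sample G, sample J, sample K, sample M | Station Beta: sample C, sample D]
5. Pilot goes to Station Beta with sample B and sample F.  [Station Alpha: sample G, sample J, sample K, sample M | Station Beta: sample B, sample C, sample D, sample F]
6. Pilot goes back to Station Alpha alone.  [Station Alpha: sample G, sample J, sample K, sample M | Station Beta: sample B, sample C, sample D, sample F]
7. Pilot goes to Station Beta with sample J and sample K.  [Station Alpha: sample G, sample M | Station Beta: sample B, sample C, sample D, sample F, sample J, sample K]
8. Pilot goes back to Station Alpha alone.  [Station Alpha: sample G, sample M | Station Beta: sample B, sample C, sample D, sample F, sample J, sample K]
9. Pilot goes to Station Beta with sample G and sample M.  [Station Alpha: — | Station Beta: sample B, sample C, sample D, sample F, sample G, sample J, sample K, sample M]

9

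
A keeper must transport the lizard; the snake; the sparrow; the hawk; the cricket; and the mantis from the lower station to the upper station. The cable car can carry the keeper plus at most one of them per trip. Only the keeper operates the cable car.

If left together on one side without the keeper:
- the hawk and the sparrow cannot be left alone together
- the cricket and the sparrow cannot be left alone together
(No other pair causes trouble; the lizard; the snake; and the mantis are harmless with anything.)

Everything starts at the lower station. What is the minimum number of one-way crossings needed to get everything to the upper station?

13

Counting alone: the keeper can take at most 1 across per trip to the upper station, so moving all 6 needs at least 6 loaded trips out, with a return between consecutive ones — at least 11 crossings.
The safety rule pushes this higher. Following every safe sequence of crossings, the most of the 6 that can be at the upper station as the cable car arrives there on crossing 11 is 5 — never all 6.
So no plan with fewer than 13 crossings exists, and this one achieves 13:
1. Keeper goes to the upper station with the sparrow.
2. Keeper goes back to the lower station alone.
3. Keeper goes to the upper station with the lizard.
4. Keeper goes back to the lower station alone.
5. Keeper goes to the upper station with the snake.
6. Keeper goes back to the lower station alone.
7. Keeper goes to the upper station with the hawk.
8. Keeper goes back to the lower station with the sparrow.
9. Keeper goes to the upper station with the cricket.
10. Keeper goes back to the lower station alone.
11. Keeper goes to the upper station with the mantis.
12. Keeper goes back to the lower station alone.
13. Keeper goes to the upper station with the sparrow.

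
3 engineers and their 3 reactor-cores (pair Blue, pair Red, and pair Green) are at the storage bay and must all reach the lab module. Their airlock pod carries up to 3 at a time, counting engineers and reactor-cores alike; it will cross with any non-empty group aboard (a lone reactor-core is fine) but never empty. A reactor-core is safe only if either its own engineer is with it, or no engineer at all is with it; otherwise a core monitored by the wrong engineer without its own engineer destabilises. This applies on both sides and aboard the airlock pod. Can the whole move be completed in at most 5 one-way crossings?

Yes — this plan uses 5 crossings (≤ 5):
1. engineer Blue and reactor-core Blue cross → the lab module.
2. engineer Blue crosses ← the storage bay.
3. engineer Blue, engineer Green, and engineer Red cross → the lab module.
4. reactor-core Blue crosses ← the storage bay.
5. reactor-core Blue, reactor-core Green, and reactor-core Red cross → the lab module.

Yes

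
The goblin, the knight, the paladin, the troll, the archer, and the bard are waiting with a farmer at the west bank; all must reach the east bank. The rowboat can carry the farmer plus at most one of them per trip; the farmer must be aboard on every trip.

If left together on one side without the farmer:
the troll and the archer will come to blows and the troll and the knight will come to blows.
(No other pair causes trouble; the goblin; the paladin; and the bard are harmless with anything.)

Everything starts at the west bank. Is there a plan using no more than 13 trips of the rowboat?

Yes — this plan uses 13 crossings (≤ 13):
1. Farmer goes to the east bank with the troll.  [the west bank: the archer, the bard, the goblin, the knight, the paladin | the east bank: the troll]
2. Farmer goes back to the west bank alone.  [the west bank: the archer, the bard, the goblin, the knight, the paladin | the east bank: the troll]
3. Farmer goes to the east bank with the goblin.  [the west bank: the archer, the bard, the knight, the paladin | the east bank: the goblin, the troll]
4. Farmer goes back to the west bank alone.  [the west bank: the archer, the bard, the knight, the paladin | the east bank: the goblin, the troll]
5. Farmer goes to the east bank with the knight.  [the west bank: the archer, the bard, the paladin | the east bank: the goblin, the knight, the troll]
6. Farmer goes back to the west bank with the troll.  [the west bank: the archer, the bard, the paladin, the troll | the east bank: the goblin, the knight]
7. Farmer goes to the east bank with the archer.  [the west bank: the bard, the paladin, the troll | the east bank: the archer, the goblin, the knight]
8. Farmer goes back to the west bank alone.  [the west bank: the bard, the paladin, the troll | the east bank: the archer, the goblin, the knight]
9. Farmer goes to the east bank with the paladin.  [the west bank: the bard, the troll | the east bank: the archer, the goblin, the knight, the paladin]
10. Farmer goes back to the west bank alone.  [the west bank: the bard, the troll | the east bank: the archer, the goblin, the knight, the paladin]
11. Farmer goes to the east bank with the bard.  [the west bank: the troll | the east bank: the archer, the bard, the goblin, the knight, the paladin]
12. Farmer goes back to the west bank alone.  [the west bank: the troll | the east bank: the archer, the bard, the goblin, the knight, the paladin]
13. Farmer goes to the east bank with the troll.  [the west bank: — | the east bank: the archer, the bard, the goblin, the knight, the paladin, the troll]

Yes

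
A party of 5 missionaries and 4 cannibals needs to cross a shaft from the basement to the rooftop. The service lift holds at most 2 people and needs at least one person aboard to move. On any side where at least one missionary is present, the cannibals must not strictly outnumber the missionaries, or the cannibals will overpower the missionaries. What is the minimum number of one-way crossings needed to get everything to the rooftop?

15

Counting alone: each trip to the rooftop takes at most 2 across and each return brings at least 1 back, so after t trips out (and t−1 returns) at most 2t − (t−1) of the 9 are across; that first reaches 9 at t = 8, so at least 15 crossings are needed.
The plan below uses exactly 15 crossings, so it is optimal:
1. 2 cannibals → the rooftop.  (the basement: 5M 2C; the rooftop: 0M 2C)
2. 1 cannibal ← the basement.  (the basement: 5M 3C; the rooftop: 0M 1C)
3. 2 cannibals → the rooftop.  (the basement: 5M 1C; the rooftop: 0M 3C)
4. 1 cannibal ← the basement.  (the basement: 5M 2C; the rooftop: 0M 2C)
5. 2 missionaries → the rooftop.  (the basement: 3M 2C; the rooftop: 2M 2C)
6. 1 cannibal ← the basement.  (the basement: 3M 3C; the rooftop: 2M 1C)
7. 1 missionary and 1 cannibal → the rooftop.  (the basement: 2M 2C; the rooftop: 3M 2C)
8. 1 missionary ← the basement.  (the basement: 3M 2C; the rooftop: 2M 2C)
9. 1 missionary and 1 cannibal → the rooftop.  (the basement: 2M 1C; the rooftop: 3M 3C)
10. 1 cannibal ← the basement.  (the basement: 2M 2C; the rooftop: 3M 2C)
11. 1 missionary and 1 cannibal → the rooftop.  (the basement: 1M 1C; the rooftop: 4M 3C)
12. 1 missionary ← the basement.  (the basement: 2M 1C; the rooftop: 3M 3C)
13. 1 missionary and 1 cannibal → the rooftop.  (the basement: 1M 0C; the rooftop: 4M 4C)
14. 1 cannibal ← the basement.  (the basement: 1M 1C; the rooftop: 4M 3C)
15. 1 missionary and 1 cannibal → the rooftop.  (the basement: 0M 0C; the rooftop: 5M 4C)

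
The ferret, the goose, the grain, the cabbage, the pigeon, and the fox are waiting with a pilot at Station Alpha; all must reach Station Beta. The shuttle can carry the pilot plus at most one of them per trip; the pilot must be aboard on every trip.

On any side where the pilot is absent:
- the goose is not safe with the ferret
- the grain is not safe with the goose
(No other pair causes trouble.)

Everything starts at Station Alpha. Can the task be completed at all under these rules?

Yes

1. Pilot goes to Station Beta with the goose.
2. Pilot goes back to Station Alpha alone.
3. Pilot goes to Station Beta with the ferret.
4. Pilot goes back to Station Alpha with the goose.
5. Pilot goes to Station Beta with the grain.
6. Pilot goes back to Station Alpha alone.
7. Pilot goes to Station Beta with the cabbage.
8. Pilot goes back to Station Alpha alone.
9. Pilot goes to Station Beta with the pigeon.
10. Pilot goes back to Station Alpha alone.
11. Pilot goes to Station Beta with the fox.
12. Pilot goes back to Station Alpha alone.
13. Pilot goes to Station Beta with the goose.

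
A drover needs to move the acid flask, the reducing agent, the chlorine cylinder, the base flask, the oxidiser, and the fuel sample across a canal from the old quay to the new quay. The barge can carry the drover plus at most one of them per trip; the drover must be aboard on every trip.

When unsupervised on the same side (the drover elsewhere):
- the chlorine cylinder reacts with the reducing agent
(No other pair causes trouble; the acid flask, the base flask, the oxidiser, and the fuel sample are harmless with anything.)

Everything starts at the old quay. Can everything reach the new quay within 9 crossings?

Counting alone: the drover can take at most 1 across per trip to the new quay, so moving all 6 needs at least 6 loaded trips out, with a return between consecutive ones — at least 11 crossings.
Since 9 < 11, 9 crossings cannot be enough. (The shortest complete plan in fact takes 11:)
1. Drover goes to the new quay with the reducing agent.  [the old quay: the acid flask, the base flask, the chlorine cylinder, the fuel sample, the oxidiser | the new quay: the reducing agent]
2. Drover goes back to the old quay alone.  [the old quay: the acid flask, the base flask, the chlorine cylinder, the fuel sample, the oxidiser | the new quay: the reducing agent]
3. Drover goes to the new quay with the acid flask.  [the old quay: the base flask, the chlorine cylinder, the fuel sample, the oxidiser | the new quay: the acid flask, the reducing agent]
4. Drover goes back to the old quay alone.  [the old quay: the base flask, the chlorine cylinder, the fuel sample, the oxidiser | the new quay: the acid flask, the reducing agent]
5. Drover goes to the new quay with the base flask.  [the old quay: the chlorine cylinder, the fuel sample, the oxidiser | the new quay: the acid flask, the base flask, the reducing agent]
6. Drover goes back to the old quay alone.  [the old quay: the chlorine cylinder, the fuel sample, the oxidiser | the new quay: the acid flask, the base flask, the reducing agent]
7. Drover goes to the new quay with the oxidiser.  [the old quay: the chlorine cylinder, the fuel sample | the new quay: the acid flask, the base flask, the oxidiser, the reducing agent]
8. Drover goes back to the old quay alone.  [the old quay: the chlorine cylinder, the fuel sample | the new quay: the acid flask, the base flask, the oxidiser, the reducing agent]
9. Drover goes to the new quay with the fuel sample.  [the old quay: the chlorine cylinder | the new quay: the acid flask, the base flask, the fuel sample, the oxidiser, the reducing agent]
10. Drover goes back to the old quay alone.  [the old quay: the chlorine cylinder | the new quay: the acid flask, the base flask, the fuel sample, the oxidiser, the reducing agent]
11. Drover goes to the new quay with the chlorine cylinder.  [the old quay: — | the new quay: the acid flask, the base flask, the chlorine cylinder, the fuel sample, the oxidiser, the reducing agent]

No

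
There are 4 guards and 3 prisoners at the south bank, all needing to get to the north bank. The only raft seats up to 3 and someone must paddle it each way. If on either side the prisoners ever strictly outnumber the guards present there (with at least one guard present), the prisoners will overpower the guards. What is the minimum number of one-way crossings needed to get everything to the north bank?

Counting alone: each trip to the north bank takes at most 3 across and each return brings at least 1 back, so after t trips out (and t−1 returns) at most 3t − (t−1) of the 7 are across; that first reaches 7 at t = 3, so at least 5 crossings are needed.
The plan below uses exactly 5 crossings, so it is optimal:
1. 3 prisoners → the north bank.  (the south bank: 4G 0P; the north bank: 0G 3P)
2. 1 prisoner ← the south bank.  (the south bank: 4G 1P; the north bank: 0G 2P)
3. 3 guards → the north bank.  (the south bank: 1G 1P; the north bank: 3G 2P)
4. 1 guard ← the south bank.  (the south bank: 2G 1P; the north bank: 2G 2P)
5. 2 guards and 1 prisoner → the north bank.  (the south bank: 0G 0P; the north bank: 4G 3P)

5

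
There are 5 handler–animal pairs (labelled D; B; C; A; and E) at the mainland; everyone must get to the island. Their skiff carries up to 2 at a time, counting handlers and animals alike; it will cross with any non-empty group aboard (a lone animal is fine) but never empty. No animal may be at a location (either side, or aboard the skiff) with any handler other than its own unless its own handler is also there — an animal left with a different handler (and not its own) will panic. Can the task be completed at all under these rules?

No

Following every safe sequence of crossings from the start, the most of the 10 that can be at the island as the skiff arrives there on crossings 1, 3, 5, 7 is 2, 3, 4, 5 respectively; the best ever achieved is 5 of 10.
From crossing 9 on, no configuration arises that was not already reachable earlier: only 82 distinct safe configurations (who is on which side, and where the skiff is) can ever be reached, none of them has everyone across, and every continuation just revisits them. So no valid plan exists.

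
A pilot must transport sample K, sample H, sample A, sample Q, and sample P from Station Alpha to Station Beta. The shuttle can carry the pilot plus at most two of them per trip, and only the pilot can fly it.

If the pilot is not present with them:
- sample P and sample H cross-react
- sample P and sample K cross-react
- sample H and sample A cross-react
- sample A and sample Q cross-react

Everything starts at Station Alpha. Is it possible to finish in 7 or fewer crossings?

Yes

Yes — this plan uses 7 crossings (≤ 7):
1. Pilot goes to Station Beta with sample A and sample P.  [Station Alpha: sample H, sample K, sample Q | Station Beta: sample A, sample P]
2. Pilot goes back to Station Alpha alone.  [Station Alpha: sample H, sample K, sample Q | Station Beta: sample A, sample P]
3. Pilot goes to Station Beta with sample K.  [Station Alpha: sample H, sample Q | Station Beta: sample A, sample K, sample P]
4. Pilot goes back to Station Alpha with sample P.  [Station Alpha: sample H, sample P, sample Q | Station Beta: sample A, sample K]
5. Pilot goes to Station Beta with sample H and sample Q.  [Station Alpha: sample P | Station Beta: sample A, sample H, sample K, sample Q]
6. Pilot goes back to Station Alpha with sample A.  [Station Alpha: sample A, sample P | Station Beta: sample H, sample K, sample Q]
7. Pilot goes to Station Beta with sample A and sample P.  [Station Alpha: — | Station Beta: sample A, sample H, sample K, sample P, sample Q]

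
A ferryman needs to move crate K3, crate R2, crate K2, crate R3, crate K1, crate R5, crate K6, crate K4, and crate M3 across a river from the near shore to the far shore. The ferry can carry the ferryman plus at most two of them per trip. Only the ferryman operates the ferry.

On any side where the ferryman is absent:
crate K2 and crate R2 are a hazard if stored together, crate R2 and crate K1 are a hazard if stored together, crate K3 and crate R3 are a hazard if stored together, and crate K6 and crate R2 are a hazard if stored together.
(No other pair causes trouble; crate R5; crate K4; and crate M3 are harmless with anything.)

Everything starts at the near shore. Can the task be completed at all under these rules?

1. Ferryman goes to the far shore with crate K3 and crate R2.  [the near shore: crate K1, crate K2, crate K4, crate K6, crate M3, crate R3, crate R5 | the far shore: crate K3, crate R2]
2. Ferryman goes back to the near shore alone.  [the near shore: crate K1, crate K2, crate K4, crate K6, crate M3, crate R3, crate R5 | the far shore: crate K3, crate R2]
3. Ferryman goes to the far shore with crate K1 and crate K2.  [the near shore: crate K4, crate K6, crate M3, crate R3, crate R5 | the far shore: crate K1, crate K2, crate K3, crate R2]
4. Ferryman goes back to the near shore with crate R2.  [the near shore: crate K4, crate K6, crate M3, crate R2, crate R3, crate R5 | the far shore: crate K1, crate K2, crate K3]
5. Ferryman goes to the far shore with crate K6 and crate R5.  [the near shore: crate K4, crate M3, crate R2, crate R3 | the far shore: crate K1, crate K2, crate K3, crate K6, crate R5]
6. Ferryman goes back to the near shore alone.  [the near shore: crate K4, crate M3, crate R2, crate R3 | the far shore: crate K1, crate K2, crate K3, crate K6, crate R5]
7. Ferryman goes to the far shore with crate K4 and crate M3.  [the near shore: crate R2, crate R3 | the far shore: crate K1, crate K2, crate K3, crate K4, crate K6, crate M3, crate R5]
8. Ferryman goes back to the near shore alone.  [the near shore: crate R2, crate R3 | the far shore: crate K1, crate K2, crate K3, crate K4, crate K6, crate M3, crate R5]
9. Ferryman goes to the far shore with crate R2 and crate R3.  [the near shore: — | the far shore: crate K1, crate K2, crate K3, crate K4, crate K6, crate M3, crate R2, crate R3, crate R5]

Yes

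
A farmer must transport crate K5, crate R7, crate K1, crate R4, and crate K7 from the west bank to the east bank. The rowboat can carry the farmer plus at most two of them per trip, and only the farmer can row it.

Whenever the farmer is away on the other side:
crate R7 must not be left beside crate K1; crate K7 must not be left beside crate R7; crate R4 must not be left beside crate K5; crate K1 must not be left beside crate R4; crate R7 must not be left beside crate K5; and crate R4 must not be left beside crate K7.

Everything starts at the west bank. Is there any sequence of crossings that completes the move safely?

1. Farmer goes to the east bank with crate R4 and crate R7.
2. Farmer goes back to the west bank alone.
3. Farmer goes to the east bank with crate K5.
4. Farmer goes back to the west bank with crate R4 and crate R7.
5. Farmer goes to the east bank with crate K1 and crate K7.
6. Farmer goes back to the west bank alone.
7. Farmer goes to the east bank with crate R4 and crate R7.

Yes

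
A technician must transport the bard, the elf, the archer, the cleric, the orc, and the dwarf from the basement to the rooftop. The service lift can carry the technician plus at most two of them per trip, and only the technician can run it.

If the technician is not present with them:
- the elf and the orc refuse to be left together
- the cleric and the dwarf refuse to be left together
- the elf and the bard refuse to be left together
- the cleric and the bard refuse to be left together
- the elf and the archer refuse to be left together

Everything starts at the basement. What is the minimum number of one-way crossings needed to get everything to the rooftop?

7

Counting alone: the technician can take at most 2 across per trip to the rooftop, so moving all 6 needs at least 3 loaded trips out, with a return between consecutive ones — at least 5 crossings.
The safety rule pushes this higher. Following every safe sequence of crossings, the most of the 6 that can be at the rooftop as the service lift arrives there on crossing 5 is 5 — never all 6.
So no plan with fewer than 7 crossings exists, and this one achieves 7:
1. Technician goes to the rooftop with the cleric and the elf.  [the basement: the archer, the bard, the dwarf, the orc | the rooftop: the cleric, the elf]
2. Technician goes back to the basement alone.  [the basement: the archer, the bard, the dwarf, the orc | the rooftop: the cleric, the elf]
3. Technician goes to the rooftop with the archer and the bard.  [the basement: the dwarf, the orc | the rooftop: the archer, the bard, the cleric, the elf]
4. Technician goes back to the basement with the cleric and the elf.  [the basement: the cleric, the dwarf, the elf, the orc | the rooftop: the archer, the bard]
5. Technician goes to the rooftop with the dwarf and the orc.  [the basement: the cleric, the elf | the rooftop: the archer, the bard, the dwarf, the orc]
6. Technician goes back to the basement alone.  [the basement: the cleric, the elf | the rooftop: the archer, the bard, the dwarf, the orc]
7. Technician goes to the rooftop with the cleric and the elf.  [the basement: — | the rooftop: the archer, the bard, the cleric, the dwarf, the elf, the orc]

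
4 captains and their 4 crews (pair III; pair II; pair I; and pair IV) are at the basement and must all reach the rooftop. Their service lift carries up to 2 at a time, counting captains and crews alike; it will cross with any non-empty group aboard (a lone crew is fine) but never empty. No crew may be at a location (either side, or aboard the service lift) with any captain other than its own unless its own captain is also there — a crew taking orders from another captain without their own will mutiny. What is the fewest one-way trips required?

impossible

Following every safe sequence of crossings from the start, the most of the 8 that can be at the rooftop as the service lift arrives there on crossings 1, 3, 5 is 2, 3, 4 respectively; the best ever achieved is 4 of 8.
From crossing 7 on, no configuration arises that was not already reachable earlier: only 44 distinct safe configurations (who is on which side, and where the service lift is) can ever be reached, none of them has everyone across, and every continuation just revisits them. So no valid plan exists.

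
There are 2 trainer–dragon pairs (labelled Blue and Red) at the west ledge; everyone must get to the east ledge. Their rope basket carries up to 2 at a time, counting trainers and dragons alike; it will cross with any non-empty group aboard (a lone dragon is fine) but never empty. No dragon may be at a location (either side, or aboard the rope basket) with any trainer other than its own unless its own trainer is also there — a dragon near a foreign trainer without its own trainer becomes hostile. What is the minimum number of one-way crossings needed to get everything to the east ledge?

Counting alone: each trip to the east ledge takes at most 2 across and each return brings at least 1 back, so after t trips out (and t−1 returns) at most 2t − (t−1) of the 4 are across; that first reaches 4 at t = 3, so at least 5 crossings are needed.
The plan below uses exactly 5 crossings, so it is optimal:
1. dragon Blue and trainer Blue cross → the east ledge.
2. trainer Blue crosses ← the west ledge.
3. trainer Blue and trainer Red cross → the east ledge.
4. trainer Red crosses ← the west ledge.
5. dragon Red and trainer Red cross → the east ledge.

5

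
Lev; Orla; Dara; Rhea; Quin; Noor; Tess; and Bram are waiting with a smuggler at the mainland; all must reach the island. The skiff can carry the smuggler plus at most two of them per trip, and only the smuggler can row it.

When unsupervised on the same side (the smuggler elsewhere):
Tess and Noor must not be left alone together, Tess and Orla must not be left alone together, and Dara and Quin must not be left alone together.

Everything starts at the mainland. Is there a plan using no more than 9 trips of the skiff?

Yes

Yes — this plan uses 9 crossings (≤ 9):
1. Smuggler goes to the island with Dara and Tess.
2. Smuggler goes back to the mainland alone.
3. Smuggler goes to the island with Lev.
4. Smuggler goes back to the mainland alone.
5. Smuggler goes to the island with Orla and Rhea.
6. Smuggler goes back to the mainland with Tess.
7. Smuggler goes to the island with Bram and Noor.
8. Smuggler goes back to the mainland alone.
9. Smuggler goes to the island with Quin and Tess.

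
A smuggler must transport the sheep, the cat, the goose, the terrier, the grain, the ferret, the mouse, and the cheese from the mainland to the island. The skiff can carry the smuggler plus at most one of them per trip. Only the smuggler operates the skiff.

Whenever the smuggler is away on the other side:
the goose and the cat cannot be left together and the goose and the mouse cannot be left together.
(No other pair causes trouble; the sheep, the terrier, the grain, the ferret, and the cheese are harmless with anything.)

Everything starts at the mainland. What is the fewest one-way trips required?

Counting alone: the smuggler can take at most 1 across per trip to the island, so moving all 8 needs at least 8 loaded trips out, with a return between consecutive ones — at least 15 crossings.
The safety rule pushes this higher. Following every safe sequence of crossings, the most of the 8 that can be at the island as the skiff arrives there on crossing 15 is 7 — never all 8.
So no plan with fewer than 17 crossings exists, and this one achieves 17:
1. Smuggler goes to the island with the goose.  [the mainland: the cat, the cheese, the ferret, the grain, the mouse, the sheep, the terrier | the island: the goose]
2. Smuggler goes back to the mainland alone.  [the mainland: the cat, the cheese, the ferret, the grain, the mouse, the sheep, the terrier | the island: the goose]
3. Smuggler goes to the island with the sheep.  [the mainland: the cat, the cheese, the ferret, the grain, the mouse, the terrier | the island: the goose, the sheep]
4. Smuggler goes back to the mainland alone.  [the mainland: the cat, the cheese, the ferret, the grain, the mouse, the terrier | the island: the goose, the sheep]
5. Smuggler goes to the island with the cat.  [the mainland: the cheese, the ferret, the grain, the mouse, the terrier | the island: the cat, the goose, the sheep]
6. Smuggler goes back to the mainland with the goose.  [the mainland: the cheese, the ferret, the goose, the grain, the mouse, the terrier | the island: the cat, the sheep]
7. Smuggler goes to the island with the mouse.  [the mainland: the cheese, the ferret, the goose, the grain, the terrier | the island: the cat, the mouse, the sheep]
8. Smuggler goes back to the mainland alone.  [the mainland: the cheese, the ferret, the goose, the grain, the terrier | the island: the cat, the mouse, the sheep]
9. Smuggler goes to the island with the terrier.  [the mainland: the cheese, the ferret, the goose, the grain | the island: the cat, the mouse, the sheep, the terrier]
10. Smuggler goes back to the mainland alone.  [the mainland: the cheese, the ferret, the goose, the grain | the island: the cat, the mouse, the sheep, the terrier]
11. Smuggler goes to the island with the grain.  [the mainland: the cheese, the ferret, the goose | the island: the cat, the grain, the mouse, the sheep, the terrier]
12. Smuggler goes back to the mainland alone.  [the mainland: the cheese, the ferret, the goose | the island: the cat, the grain, the mouse, the sheep, the terrier]
13. Smuggler goes to the island with the ferret.  [the mainland: the cheese, the goose | the island: the cat, the ferret, the grain, the mouse, the sheep, the terrier]
14. Smuggler goes back to the mainland alone.  [the mainland: the cheese, the goose | the island: the cat, the ferret, the grain, the mouse, the sheep, the terrier]
15. Smuggler goes to the island with the cheese.  [the mainland: the goose | the island: the cat, the cheese, the ferret, the grain, the mouse, the sheep, the terrier]
16. Smuggler goes back to the mainland alone.  [the mainland: the goose | the island: the cat, the cheese, the ferret, the grain, the mouse, the sheep, the terrier]
17. Smuggler goes to the island with the goose.  [the mainland: — | the island: the cat, the cheese, the ferret, the goose, the grain, the mouse, the sheep, the terrier]

17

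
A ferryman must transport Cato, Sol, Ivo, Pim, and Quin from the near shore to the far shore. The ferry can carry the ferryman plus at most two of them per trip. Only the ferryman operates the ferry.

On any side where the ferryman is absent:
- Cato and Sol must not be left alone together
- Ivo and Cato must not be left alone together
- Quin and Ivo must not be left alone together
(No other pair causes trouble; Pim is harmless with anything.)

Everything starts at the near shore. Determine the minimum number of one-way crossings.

Counting alone: the ferryman can take at most 2 across per trip to the far shore, so moving all 5 needs at least 3 loaded trips out, with a return between consecutive ones — at least 5 crossings.
The plan below uses exactly 5 crossings, so it is optimal:
1. Ferryman goes to the far shore with Cato and Ivo.
2. Ferryman goes back to the near shore with Cato.
3. Ferryman goes to the far shore with Pim and Sol.
4. Ferryman goes back to the near shore alone.
5. Ferryman goes to the far shore with Cato and Quin.

5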